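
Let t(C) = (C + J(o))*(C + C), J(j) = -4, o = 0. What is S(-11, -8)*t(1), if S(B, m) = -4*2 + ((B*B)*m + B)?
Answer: 5922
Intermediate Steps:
t(C) = 2*C*(-4 + C) (t(C) = (C - 4)*(C + C) = (-4 + C)*(2*C) = 2*C*(-4 + C))
S(B, m) = -8 + B + m*B² (S(B, m) = -8 + (B²*m + B) = -8 + (m*B² + B) = -8 + (B + m*B²) = -8 + B + m*B²)
S(-11, -8)*t(1) = (-8 - 11 - 8*(-11)²)*(2*1*(-4 + 1)) = (-8 - 11 - 8*121)*(2*1*(-3)) = (-8 - 11 - 968)*(-6) = -987*(-6) = 5922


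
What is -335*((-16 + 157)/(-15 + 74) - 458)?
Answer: 9005135/59 ≈ 1.5263e+5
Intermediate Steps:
-335*((-16 + 157)/(-15 + 74) - 458) = -335*(141/59 - 458) = -335*(-26881/59) = 9005135/59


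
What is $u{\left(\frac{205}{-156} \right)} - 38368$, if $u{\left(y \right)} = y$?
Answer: $- \frac{5985613}{156} \approx -38369.0$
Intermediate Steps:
$u{\left(\frac{205}{-156} \right)} - 38368 = \frac{205}{-156} - 38368 = 205 \left(- \frac{1}{156}\right) - 38368 = - \frac{205}{156} - 38368 = - \frac{5985613}{156}$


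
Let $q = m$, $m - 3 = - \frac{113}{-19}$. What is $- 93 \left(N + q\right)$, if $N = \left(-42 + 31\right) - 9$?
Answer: $\frac{19530}{19} \approx 1027.9$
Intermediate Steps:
$N = -20$ ($N = -11 - 9 = -20$)
$m = \frac{170}{19}$ ($m = 3 - \frac{113}{-19} = 3 - - \frac{113}{19} = 3 + \frac{113}{19} = \frac{170}{19} \approx 8.9474$)
$q = \frac{170}{19} \approx 8.9474$
$- 93 \left(N + q\right) = - 93 \left(-20 + \frac{170}{19}\right) = \left(-93\right) \left(- \frac{210}{19}\right) = \frac{19530}{19}$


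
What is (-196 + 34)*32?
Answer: -5184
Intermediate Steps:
(-196 + 34)*32 = -162*32 = -5184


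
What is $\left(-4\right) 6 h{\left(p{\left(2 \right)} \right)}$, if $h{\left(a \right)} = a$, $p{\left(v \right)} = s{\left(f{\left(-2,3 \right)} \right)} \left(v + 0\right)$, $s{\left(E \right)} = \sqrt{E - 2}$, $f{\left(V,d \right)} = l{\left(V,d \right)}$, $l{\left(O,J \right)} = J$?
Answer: $-48$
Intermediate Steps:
$f{\left(V,d \right)} = d$
$s{\left(E \right)} = \sqrt{-2 + E}$
$p{\left(v \right)} = v$ ($p{\left(v \right)} = \sqrt{-2 + 3} \left(v + 0\right) = \sqrt{1} v = 1 v = v$)
$\left(-4\right) 6 h{\left(p{\left(2 \right)} \right)} = \left(-4\right) 6 \cdot 2 = \left(-24\right) 2 = -48$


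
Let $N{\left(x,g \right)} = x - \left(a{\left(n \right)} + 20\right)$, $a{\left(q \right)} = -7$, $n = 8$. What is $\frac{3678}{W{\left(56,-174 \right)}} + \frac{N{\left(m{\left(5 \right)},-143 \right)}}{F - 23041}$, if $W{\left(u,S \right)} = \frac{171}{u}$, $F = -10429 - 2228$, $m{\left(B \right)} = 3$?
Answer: $\frac{1225441229}{1017393} \approx 1204.5$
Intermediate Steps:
$F = -12657$ ($F = -10429 - 2228 = -12657$)
$N{\left(x,g \right)} = -13 + x$ ($N{\left(x,g \right)} = x - \left(-7 + 20\right) = x - 13 = -13 + x$)
$\frac{3678}{W{\left(56,-174 \right)}} + \frac{N{\left(m{\left(5 \right)},-143 \right)}}{F - 23041} = \frac{3678}{171 \cdot \frac{1}{56}} + \frac{-13 + 3}{-12657 - 23041} = \frac{3678}{171 \cdot \frac{1}{56}} - \frac{10}{-12657 - 23041} = \frac{3678}{\frac{171}{56}} - \frac{10}{-35698} = 3678 \cdot \frac{56}{171} - - \frac{5}{17849} = \frac{68656}{57} + \frac{5}{17849} = \frac{1225441229}{1017393}$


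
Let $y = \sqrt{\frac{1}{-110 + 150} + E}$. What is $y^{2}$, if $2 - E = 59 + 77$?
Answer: $- \frac{5359}{40} \approx -133.98$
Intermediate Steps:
$E = -134$ ($E = 2 - \left(59 + 77\right) = 2 - 136 = -134$)
$y = \frac{i \sqrt{53590}}{20}$ ($y = \sqrt{\frac{1}{-110 + 150} - 134} = \sqrt{\frac{1}{40} - 134} = \sqrt{- \frac{5359}{40}} = \frac{i \sqrt{53590}}{20} \approx 11.575 i$)
$y^{2} = \left(\frac{i \sqrt{53590}}{20}\right)^{2} = - \frac{5359}{40}$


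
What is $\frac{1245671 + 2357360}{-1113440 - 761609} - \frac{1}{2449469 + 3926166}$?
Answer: $- \frac{1351271319102}{703213413595} \approx -1.9216$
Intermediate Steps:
$\frac{1245671 + 2357360}{-1113440 - 761609} - \frac{1}{2449469 + 3926166} = \frac{3603031}{-1875049} - \frac{1}{6375635} = 3603031 \left(- \frac{1}{1875049}\right) - \frac{1}{6375635} = - \frac{211943}{110297} - \frac{1}{6375635} = - \frac{1351271319102}{703213413595}$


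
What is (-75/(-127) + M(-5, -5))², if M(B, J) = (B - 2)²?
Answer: 39664804/16129 ≈ 2459.2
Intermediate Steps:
M(B, J) = (-2 + B)²
(-75/(-127) + M(-5, -5))² = (-75/(-127) + (-2 - 5)²)² = (-75*(-1/127) + (-7)²)² = (75/127 + 49)² = (6298/127)² = 39664804/16129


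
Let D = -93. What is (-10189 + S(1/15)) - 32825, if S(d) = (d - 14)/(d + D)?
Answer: -59961307/1394 ≈ -43014.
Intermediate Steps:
S(d) = (-14 + d)/(-93 + d) (S(d) = (d - 14)/(d - 93) = (-14 + d)/(-93 + d))
(-10189 + S(1/15)) - 32825 = (-10189 + (-14 + 1/15)/(-93 + 1/15)) - 32825 = (-10189 - 209/15/(-1394/15)) - 32825 = (-10189 - 15/1394*(-209/15)) - 32825 = (-10189 + 209/1394) - 32825 = -14203257/1394 - 32825 = -59961307/1394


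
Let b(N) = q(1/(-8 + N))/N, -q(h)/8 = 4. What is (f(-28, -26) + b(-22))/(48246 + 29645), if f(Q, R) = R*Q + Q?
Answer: 7716/856801 ≈ 0.0090056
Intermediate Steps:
q(h) = -32 (q(h) = -8*4 = -32)
f(Q, R) = Q + Q*R (f(Q, R) = Q*R + Q = Q + Q*R)
b(N) = -32/N
(f(-28, -26) + b(-22))/(48246 + 29645) = (-28*(1 - 26) - 32/(-22))/(48246 + 29645) = (-28*(-25) - 32*(-1/22))/77891 = (700 + 16/11)*(1/77891) = (7716/11)*(1/77891) = 7716/856801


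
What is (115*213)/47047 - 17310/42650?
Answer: 23032818/200655455 ≈ 0.11479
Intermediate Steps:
(115*213)/47047 - 17310/42650 = 24495*(1/47047) - 17310*1/42650 = 24495/47047 - 1731/4265 = 23032818/200655455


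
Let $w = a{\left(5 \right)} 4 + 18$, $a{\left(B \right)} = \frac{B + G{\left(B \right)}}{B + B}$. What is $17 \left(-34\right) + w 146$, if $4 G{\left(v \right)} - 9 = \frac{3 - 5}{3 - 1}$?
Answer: $\frac{12294}{5} \approx 2458.8$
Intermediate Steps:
$G{\left(v \right)} = 2$ ($G{\left(v \right)} = \frac{9}{4} + \frac{\left(3 - 5\right) \frac{1}{3 - 1}}{4} = \frac{9}{4} + \frac{\left(-2\right) \frac{1}{2}}{4} = \frac{9}{4} + \frac{1}{4} \left(-1\right) = \frac{9}{4} - \frac{1}{4} = 2$)
$a{\left(B \right)} = \frac{2 + B}{2 B}$ ($a{\left(B \right)} = \frac{B + 2}{B + B} = \frac{2 + B}{2 B}$)
$w = \frac{104}{5}$ ($w = \frac{2 + 5}{2 \cdot 5} \cdot 4 + 18 = \frac{1}{2} \cdot \frac{1}{5} \cdot 7 \cdot 4 + 18 = \frac{7}{10} \cdot 4 + 18 = \frac{14}{5} + 18 = \frac{104}{5} \approx 20.8$)
$17 \left(-34\right) + w 146 = 17 \left(-34\right) + \frac{104}{5} \cdot 146 = -578 + \frac{15184}{5} = \frac{12294}{5}$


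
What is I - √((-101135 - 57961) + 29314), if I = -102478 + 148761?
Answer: 46283 - I*√129782 ≈ 46283.0 - 360.25*I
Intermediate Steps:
I = 46283
I - √((-101135 - 57961) + 29314) = 46283 - √((-101135 - 57961) + 29314) = 46283 - √(-159096 + 29314) = 46283 - √(-129782) = 46283 - I*√129782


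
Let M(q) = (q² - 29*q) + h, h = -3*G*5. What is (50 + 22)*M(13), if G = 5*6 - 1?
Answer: -46296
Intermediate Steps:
G = 29 (G = 30 - 1 = 29)
h = -435 (h = -3*29*5 = -87*5 = -435)
M(q) = -435 + q² - 29*q (M(q) = (q² - 29*q) - 435 = -435 + q² - 29*q)
(50 + 22)*M(13) = (50 + 22)*(-435 + 13² - 29*13) = 72*(-435 + 169 - 377) = 72*(-643) = -46296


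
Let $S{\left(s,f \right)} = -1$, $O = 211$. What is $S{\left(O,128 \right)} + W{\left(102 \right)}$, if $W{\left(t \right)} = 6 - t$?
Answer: $-97$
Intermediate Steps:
$S{\left(O,128 \right)} + W{\left(102 \right)} = -1 + \left(6 - 102\right) = -1 - 96 = -97$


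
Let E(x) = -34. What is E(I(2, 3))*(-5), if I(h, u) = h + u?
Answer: 170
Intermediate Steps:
E(I(2, 3))*(-5) = -34*(-5) = 170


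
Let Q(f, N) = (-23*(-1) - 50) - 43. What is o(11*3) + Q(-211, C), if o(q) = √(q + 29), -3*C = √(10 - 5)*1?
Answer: -70 + √62 ≈ -62.126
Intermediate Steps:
C = -√5/3 (C = -√(10 - 5)/3 = -√5/3 ≈ -0.74536)
Q(f, N) = -70 (Q(f, N) = (23 - 50) - 43 = -27 - 43 = -70)
o(q) = √(29 + q)
o(11*3) + Q(-211, C) = √(29 + 11*3) - 70 = √(29 + 33) - 70 = √62 - 70 = -70 + √62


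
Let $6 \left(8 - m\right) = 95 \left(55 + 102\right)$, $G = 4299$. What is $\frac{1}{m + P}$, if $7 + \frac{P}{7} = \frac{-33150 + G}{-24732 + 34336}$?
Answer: $- \frac{4116}{10486999} \approx -0.00039249$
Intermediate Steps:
$m = - \frac{14867}{6}$ ($m = 8 - \frac{95 \left(55 + 102\right)}{6} = 8 - \frac{95 \cdot 157}{6} = 8 - \frac{14915}{6} = - \frac{14867}{6} \approx -2477.8$)
$P = - \frac{96079}{1372}$ ($P = -49 + 7 \frac{-33150 + 4299}{-24732 + 34336} = -49 + 7 \left(- \frac{28851}{9604}\right) = -49 - \frac{28851}{1372} = - \frac{96079}{1372} \approx -70.028$)
$\frac{1}{m + P} = \frac{1}{- \frac{14867}{6} - \frac{96079}{1372}} = \frac{1}{- \frac{10486999}{4116}} = - \frac{4116}{10486999}$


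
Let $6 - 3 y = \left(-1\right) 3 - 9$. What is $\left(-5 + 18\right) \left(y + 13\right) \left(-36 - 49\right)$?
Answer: $-20995$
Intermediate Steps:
$y = 6$ ($y = 2 - \frac{\left(-1\right) 3 - 9}{3} = 2 - \frac{-3 - 9}{3} = 2 - -4 = 2 + 4 = 6$)
$\left(-5 + 18\right) \left(y + 13\right) \left(-36 - 49\right) = \left(-5 + 18\right) \left(6 + 13\right) \left(-36 - 49\right) = 13 \cdot 19 \left(-85\right) = 247 \left(-85\right) = -20995$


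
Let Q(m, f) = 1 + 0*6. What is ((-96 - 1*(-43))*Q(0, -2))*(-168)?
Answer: 8904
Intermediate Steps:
Q(m, f) = 1 (Q(m, f) = 1 + 0 = 1)
((-96 - 1*(-43))*Q(0, -2))*(-168) = ((-96 - 1*(-43))*1)*(-168) = ((-96 + 43)*1)*(-168) = -53*1*(-168) = -53*(-168) = 8904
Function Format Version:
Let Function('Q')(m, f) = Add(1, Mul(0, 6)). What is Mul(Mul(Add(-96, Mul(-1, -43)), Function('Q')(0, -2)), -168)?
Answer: 8904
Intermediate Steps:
Function('Q')(m, f) = 1 (Function('Q')(m, f) = Add(1, 0) = 1)
Mul(Mul(Add(-96, Mul(-1, -43)), Function('Q')(0, -2)), -168) = Mul(Mul(Add(-96, Mul(-1, -43)), 1), -168) = Mul(Mul(Add(-96, 43), 1), -168) = Mul(Mul(-53, 1), -168) = Mul(-53, -168) = 8904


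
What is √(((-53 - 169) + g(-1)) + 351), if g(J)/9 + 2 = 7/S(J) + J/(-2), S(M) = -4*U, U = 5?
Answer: √11235/10 ≈ 10.600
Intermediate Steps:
S(M) = -20 (S(M) = -4*5 = -20)
g(J) = -423/20 - 9*J/2 (g(J) = -18 + 9*(7/(-20) + J/(-2)) = -18 + 9*(7*(-1/20) + J*(-½)) = -18 + 9*(-7/20 - J/2) = -18 + (-63/20 - 9*J/2) = -423/20 - 9*J/2)
√(((-53 - 169) + g(-1)) + 351) = √(((-53 - 169) + (-423/20 - 9/2*(-1))) + 351) = √((-222 + (-423/20 + 9/2)) + 351) = √((-222 - 333/20) + 351) = √(-4773/20 + 351) = √(2247/20) = √11235/10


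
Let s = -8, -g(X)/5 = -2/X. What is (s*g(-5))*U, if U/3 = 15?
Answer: 720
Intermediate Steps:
U = 45 (U = 3*15 = 45)
g(X) = 10/X (g(X) = -(-10)/X = 10/X)
(s*g(-5))*U = -80/(-5)*45 = -80*(-1)/5*45 = -8*(-2)*45 = 16*45 = 720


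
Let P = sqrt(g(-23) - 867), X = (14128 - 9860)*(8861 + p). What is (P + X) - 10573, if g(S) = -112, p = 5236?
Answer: 60155423 + I*sqrt(979) ≈ 6.0155e+7 + 31.289*I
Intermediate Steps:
X = 60165996 (X = (14128 - 9860)*(8861 + 5236) = 4268*14097 = 60165996)
P = I*sqrt(979) (P = sqrt(-112 - 867) = sqrt(-979) = I*sqrt(979) ≈ 31.289*I)
(P + X) - 10573 = (I*sqrt(979) + 60165996) - 10573 = (60165996 + I*sqrt(979)) - 10573 = 60155423 + I*sqrt(979)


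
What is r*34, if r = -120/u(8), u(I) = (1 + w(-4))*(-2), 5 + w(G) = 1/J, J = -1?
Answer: -408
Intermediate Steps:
w(G) = -6 (w(G) = -5 + 1/(-1) = -5 - 1 = -6)
u(I) = 10 (u(I) = (1 - 6)*(-2) = -5*(-2) = 10)
r = -12 (r = -120/10 = -120*1/10 = -12)
r*34 = -12*34 = -408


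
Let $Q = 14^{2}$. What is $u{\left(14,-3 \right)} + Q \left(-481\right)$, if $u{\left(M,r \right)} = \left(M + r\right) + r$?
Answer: $-94268$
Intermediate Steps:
$Q = 196$
$u{\left(M,r \right)} = M + 2 r$
$u{\left(14,-3 \right)} + Q \left(-481\right) = \left(14 + 2 \left(-3\right)\right) + 196 \left(-481\right) = \left(14 - 6\right) - 94276 = 8 - 94276 = -94268$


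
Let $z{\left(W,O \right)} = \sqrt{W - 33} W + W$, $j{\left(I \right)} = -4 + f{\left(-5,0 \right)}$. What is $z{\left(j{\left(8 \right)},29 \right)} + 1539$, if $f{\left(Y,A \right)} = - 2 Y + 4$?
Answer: $1549 + 10 i \sqrt{23} \approx 1549.0 + 47.958 i$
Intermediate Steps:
$f{\left(Y,A \right)} = 4 - 2 Y$
$j{\left(I \right)} = 10$ ($j{\left(I \right)} = -4 + \left(4 - -10\right) = -4 + \left(4 + 10\right) = -4 + 14 = 10$)
$z{\left(W,O \right)} = W + W \sqrt{-33 + W}$ ($z{\left(W,O \right)} = \sqrt{-33 + W} W + W = W \sqrt{-33 + W} + W = W + W \sqrt{-33 + W}$)
$z{\left(j{\left(8 \right)},29 \right)} + 1539 = 10 \left(1 + \sqrt{-33 + 10}\right) + 1539 = 10 \left(1 + \sqrt{-23}\right) + 1539 = 10 \left(1 + i \sqrt{23}\right) + 1539 = \left(10 + 10 i \sqrt{23}\right) + 1539 = 1549 + 10 i \sqrt{23}$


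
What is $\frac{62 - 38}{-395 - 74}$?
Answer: $- \frac{24}{469} \approx -0.051173$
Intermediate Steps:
$\frac{62 - 38}{-395 - 74} = \frac{24}{-469} = 24 \left(- \frac{1}{469}\right) = - \frac{24}{469}$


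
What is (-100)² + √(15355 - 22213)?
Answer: 10000 + 3*I*√762 ≈ 10000.0 + 82.813*I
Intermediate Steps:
(-100)² + √(15355 - 22213) = 10000 + √(-6858) = 10000 + 3*I*√762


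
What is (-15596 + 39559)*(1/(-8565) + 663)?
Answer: 136076148022/8565 ≈ 1.5887e+7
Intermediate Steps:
(-15596 + 39559)*(1/(-8565) + 663) = 23963*(-1/8565 + 663) = 23963*(5678594/8565) = 136076148022/8565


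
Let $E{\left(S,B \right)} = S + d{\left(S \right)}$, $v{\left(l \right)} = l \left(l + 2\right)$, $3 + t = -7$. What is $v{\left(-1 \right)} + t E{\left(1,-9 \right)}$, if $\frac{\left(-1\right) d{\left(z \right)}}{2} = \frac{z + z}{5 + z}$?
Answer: $- \frac{13}{3} \approx -4.3333$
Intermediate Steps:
$d{\left(z \right)} = - \frac{4 z}{5 + z}$ ($d{\left(z \right)} = - 2 \frac{z + z}{5 + z} = - 2 \frac{2 z}{5 + z} = - \frac{4 z}{5 + z}$)
$t = -10$ ($t = -3 - 7 = -10$)
$v{\left(l \right)} = l \left(2 + l\right)$
$E{\left(S,B \right)} = S - \frac{4 S}{5 + S}$
$v{\left(-1 \right)} + t E{\left(1,-9 \right)} = - (2 - 1) - 10 \cdot 1 \frac{1}{5 + 1} \left(1 + 1\right) = \left(-1\right) 1 - 10 \cdot 1 \cdot \frac{1}{6} \cdot 2 = -1 - 10 \cdot 1 \cdot \frac{1}{6} \cdot 2 = -1 - \frac{10}{3} = - \frac{13}{3}$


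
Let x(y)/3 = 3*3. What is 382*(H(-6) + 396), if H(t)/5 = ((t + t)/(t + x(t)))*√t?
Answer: 151272 - 7640*I*√6/7 ≈ 1.5127e+5 - 2673.4*I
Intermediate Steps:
x(y) = 27 (x(y) = 3*(3*3) = 3*9 = 27)
H(t) = 10*t^(3/2)/(27 + t) (H(t) = 5*(((t + t)/(t + 27))*√t) = 5*(((2*t)/(27 + t))*√t) = 5*((2*t/(27 + t))*√t) = 5*(2*t^(3/2)/(27 + t)) = 10*t^(3/2)/(27 + t))
382*(H(-6) + 396) = 382*(10*(-6)^(3/2)/(27 - 6) + 396) = 382*(10*(-6*I*√6)/21 + 396) = 382*(10*(-6*I*√6)*(1/21) + 396) = 382*(-20*I*√6/7 + 396) = 382*(396 - 20*I*√6/7) = 151272 - 7640*I*√6/7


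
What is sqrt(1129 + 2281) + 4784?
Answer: 4784 + sqrt(3410) ≈ 4842.4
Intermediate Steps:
sqrt(1129 + 2281) + 4784 = sqrt(3410) + 4784 = 4784 + sqrt(3410)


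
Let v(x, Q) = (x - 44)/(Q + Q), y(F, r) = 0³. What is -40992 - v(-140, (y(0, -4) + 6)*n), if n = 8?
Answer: -491881/12 ≈ -40990.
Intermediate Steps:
y(F, r) = 0
v(x, Q) = (-44 + x)/(2*Q) (v(x, Q) = (-44 + x)/((2*Q)) = (-44 + x)*(1/(2*Q)) = (-44 + x)/(2*Q))
-40992 - v(-140, (y(0, -4) + 6)*n) = -40992 - (-44 - 140)/(2*((0 + 6)*8)) = -40992 - (-184)/(2*(6*8)) = -40992 - (-184)/(2*48) = -40992 - 1*(-23/12) = -40992 + 23/12 = -491881/12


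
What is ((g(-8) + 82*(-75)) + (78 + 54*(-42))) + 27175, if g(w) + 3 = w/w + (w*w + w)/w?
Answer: 18826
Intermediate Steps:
g(w) = -2 + (w + w²)/w (g(w) = -3 + (w/w + (w*w + w)/w) = -3 + (1 + (w² + w)/w) = -3 + (1 + (w + w²)/w) = -2 + (w + w²)/w)
((g(-8) + 82*(-75)) + (78 + 54*(-42))) + 27175 = (((-1 - 8) + 82*(-75)) + (78 + 54*(-42))) + 27175 = ((-9 - 6150) + (78 - 2268)) + 27175 = (-6159 - 2190) + 27175 = -8349 + 27175 = 18826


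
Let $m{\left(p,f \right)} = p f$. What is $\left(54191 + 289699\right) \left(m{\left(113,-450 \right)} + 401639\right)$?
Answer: $120632829210$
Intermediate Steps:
$m{\left(p,f \right)} = f p$
$\left(54191 + 289699\right) \left(m{\left(113,-450 \right)} + 401639\right) = \left(54191 + 289699\right) \left(\left(-450\right) 113 + 401639\right) = 343890 \left(-50850 + 401639\right) = 343890 \cdot 350789 = 120632829210$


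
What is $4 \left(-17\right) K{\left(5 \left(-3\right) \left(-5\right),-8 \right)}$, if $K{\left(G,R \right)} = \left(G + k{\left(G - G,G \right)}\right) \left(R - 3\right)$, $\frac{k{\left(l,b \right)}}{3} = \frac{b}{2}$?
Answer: $140250$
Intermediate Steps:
$k{\left(l,b \right)} = \frac{3 b}{2}$ ($k{\left(l,b \right)} = 3 \frac{b}{2} = \frac{3 b}{2}$)
$K{\left(G,R \right)} = \frac{5 G \left(-3 + R\right)}{2}$ ($K{\left(G,R \right)} = \left(G + \frac{3 G}{2}\right) \left(R - 3\right) = \frac{5 G}{2} \left(-3 + R\right) = \frac{5 G \left(-3 + R\right)}{2}$)
$4 \left(-17\right) K{\left(5 \left(-3\right) \left(-5\right),-8 \right)} = 4 \left(-17\right) \frac{5 \cdot 5 \left(-3\right) \left(-5\right) \left(-3 - 8\right)}{2} = - 68 \cdot \frac{5}{2} \left(\left(-15\right) \left(-5\right)\right) \left(-11\right) = - 68 \cdot \frac{5}{2} \cdot 75 \left(-11\right) = \left(-68\right) \left(- \frac{4125}{2}\right) = 140250$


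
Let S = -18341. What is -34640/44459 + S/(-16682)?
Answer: 237558039/741665038 ≈ 0.32030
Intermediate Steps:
-34640/44459 + S/(-16682) = -34640/44459 - 18341/(-16682) = -34640*1/44459 - 18341*(-1/16682) = -34640/44459 + 18341/16682 = 237558039/741665038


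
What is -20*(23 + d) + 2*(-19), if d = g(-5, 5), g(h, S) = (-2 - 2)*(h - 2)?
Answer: -1058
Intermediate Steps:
g(h, S) = 8 - 4*h (g(h, S) = -4*(-2 + h) = 8 - 4*h)
d = 28 (d = 8 - 4*(-5) = 8 + 20 = 28)
-20*(23 + d) + 2*(-19) = -20*(23 + 28) + 2*(-19) = -20*51 - 38 = -1020 - 38 = -1058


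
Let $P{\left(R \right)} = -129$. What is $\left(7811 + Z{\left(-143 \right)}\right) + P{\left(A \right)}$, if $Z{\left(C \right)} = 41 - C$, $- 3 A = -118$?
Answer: $7866$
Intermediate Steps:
$A = \frac{118}{3}$ ($A = \left(- \frac{1}{3}\right) \left(-118\right) = \frac{118}{3} \approx 39.333$)
$\left(7811 + Z{\left(-143 \right)}\right) + P{\left(A \right)} = \left(7811 + \left(41 - -143\right)\right) - 129 = \left(7811 + \left(41 + 143\right)\right) - 129 = \left(7811 + 184\right) - 129 = 7995 - 129 = 7866$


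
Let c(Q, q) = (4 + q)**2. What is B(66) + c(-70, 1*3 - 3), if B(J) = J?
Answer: 82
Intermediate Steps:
B(66) + c(-70, 1*3 - 3) = 66 + (4 + (1*3 - 3))**2 = 66 + (4 + (3 - 3))**2 = 66 + (4 + 0)**2 = 66 + 4**2 = 66 + 16 = 82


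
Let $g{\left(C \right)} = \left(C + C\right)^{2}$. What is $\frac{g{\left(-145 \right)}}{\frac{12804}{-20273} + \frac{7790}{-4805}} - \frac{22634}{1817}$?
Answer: $- \frac{1395541669628}{37370239} \approx -37344.0$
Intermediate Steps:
$g{\left(C \right)} = 4 C^{2}$ ($g{\left(C \right)} = \left(2 C\right)^{2} = 4 C^{2}$)
$\frac{g{\left(-145 \right)}}{\frac{12804}{-20273} + \frac{7790}{-4805}} - \frac{22634}{1817} = \frac{4 \left(-145\right)^{2}}{\frac{12804}{-20273} + \frac{7790}{-4805}} - \frac{22634}{1817} = \frac{4 \cdot 21025}{12804 \left(- \frac{1}{20273}\right) + 7790 \left(- \frac{1}{4805}\right)} - \frac{22634}{1817} = \frac{84100}{- \frac{12}{19} - \frac{1558}{961}} - \frac{22634}{1817} = \frac{84100}{- \frac{41134}{18259}} - \frac{22634}{1817} = 84100 \left(- \frac{18259}{41134}\right) - \frac{22634}{1817} = - \frac{767790950}{20567} - \frac{22634}{1817} = - \frac{1395541669628}{37370239}$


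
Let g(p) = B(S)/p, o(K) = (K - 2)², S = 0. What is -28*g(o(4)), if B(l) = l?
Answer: 0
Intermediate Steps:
o(K) = (-2 + K)²
g(p) = 0 (g(p) = 0/p = 0)
-28*g(o(4)) = -28*0 = 0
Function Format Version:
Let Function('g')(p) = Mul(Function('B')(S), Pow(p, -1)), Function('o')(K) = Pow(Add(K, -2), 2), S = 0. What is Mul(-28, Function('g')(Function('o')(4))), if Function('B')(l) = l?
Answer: 0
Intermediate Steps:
Function('o')(K) = Pow(Add(-2, K), 2)
Function('g')(p) = 0 (Function('g')(p) = Mul(0, Pow(p, -1)) = 0)
Mul(-28, Function('g')(Function('o')(4))) = Mul(-28, 0) = 0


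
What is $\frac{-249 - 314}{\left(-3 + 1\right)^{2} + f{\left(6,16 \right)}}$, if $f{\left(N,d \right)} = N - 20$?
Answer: $\frac{563}{10} \approx 56.3$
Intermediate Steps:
$f{\left(N,d \right)} = -20 + N$
$\frac{-249 - 314}{\left(-3 + 1\right)^{2} + f{\left(6,16 \right)}} = \frac{-249 - 314}{\left(-3 + 1\right)^{2} + \left(-20 + 6\right)} = - \frac{563}{\left(-2\right)^{2} - 14} = - \frac{563}{4 - 14} = - \frac{563}{-10} = \left(-563\right) \left(- \frac{1}{10}\right) = \frac{563}{10}$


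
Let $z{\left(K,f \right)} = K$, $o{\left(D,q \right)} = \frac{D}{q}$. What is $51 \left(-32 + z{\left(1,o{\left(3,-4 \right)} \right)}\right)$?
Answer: $-1581$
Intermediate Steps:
$51 \left(-32 + z{\left(1,o{\left(3,-4 \right)} \right)}\right) = 51 \left(-32 + 1\right) = 51 \left(-31\right) = -1581$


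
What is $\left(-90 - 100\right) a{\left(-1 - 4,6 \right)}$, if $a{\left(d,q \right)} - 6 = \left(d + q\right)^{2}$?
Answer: $-1330$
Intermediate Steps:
$a{\left(d,q \right)} = 6 + \left(d + q\right)^{2}$
$\left(-90 - 100\right) a{\left(-1 - 4,6 \right)} = \left(-90 - 100\right) \left(6 + \left(\left(-1 - 4\right) + 6\right)^{2}\right) = - 190 \left(6 + \left(\left(-1 - 4\right) + 6\right)^{2}\right) = - 190 \left(6 + \left(-5 + 6\right)^{2}\right) = - 190 \left(6 + 1^{2}\right) = - 190 \left(6 + 1\right) = \left(-190\right) 7 = -1330$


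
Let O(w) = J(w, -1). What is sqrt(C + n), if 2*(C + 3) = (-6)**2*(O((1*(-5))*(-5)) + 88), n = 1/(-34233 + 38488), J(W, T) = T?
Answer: sqrt(28298158330)/4255 ≈ 39.535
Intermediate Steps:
O(w) = -1
n = 1/4255 ≈ 0.00023502
C = 1563 (C = -3 + ((-6)**2*(-1 + 88))/2 = -3 + (36*87)/2 = -3 + (1/2)*3132 = -3 + 1566 = 1563)
sqrt(C + n) = sqrt(1563 + 1/4255) = sqrt(6650566/4255) = sqrt(28298158330)/4255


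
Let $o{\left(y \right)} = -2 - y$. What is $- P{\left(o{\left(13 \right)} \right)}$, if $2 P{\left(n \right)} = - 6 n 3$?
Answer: $-135$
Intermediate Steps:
$P{\left(n \right)} = - 9 n$ ($P{\left(n \right)} = \frac{- 6 n 3}{2} = \frac{\left(-18\right) n}{2} = - 9 n$)
$- P{\left(o{\left(13 \right)} \right)} = - \left(-9\right) \left(-2 - 13\right) = - \left(-9\right) \left(-15\right) = \left(-1\right) 135 = -135$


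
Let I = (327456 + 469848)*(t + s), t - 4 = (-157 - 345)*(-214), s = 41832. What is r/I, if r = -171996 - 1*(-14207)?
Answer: -157789/119008784256 ≈ -1.3259e-6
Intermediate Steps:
t = 107432 (t = 4 + (-157 - 345)*(-214) = 4 - 502*(-214) = 4 + 107428 = 107432)
I = 119008784256 (I = (327456 + 469848)*(107432 + 41832) = 797304*149264 = 119008784256)
r = -157789 (r = -171996 + 14207 = -157789)
r/I = -157789/119008784256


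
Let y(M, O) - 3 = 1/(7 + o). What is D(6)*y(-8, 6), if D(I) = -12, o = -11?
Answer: -33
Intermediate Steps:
y(M, O) = 11/4 (y(M, O) = 3 + 1/(7 - 11) = 3 + 1/(-4) = 3 - 1/4 = 11/4)
D(6)*y(-8, 6) = -12*11/4 = -33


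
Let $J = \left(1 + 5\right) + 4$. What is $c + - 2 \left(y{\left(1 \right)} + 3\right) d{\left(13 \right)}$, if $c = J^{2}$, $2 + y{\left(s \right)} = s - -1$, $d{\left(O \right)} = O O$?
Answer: $-914$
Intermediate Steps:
$d{\left(O \right)} = O^{2}$
$y{\left(s \right)} = -1 + s$ ($y{\left(s \right)} = -2 + \left(s - -1\right) = -2 + \left(s + 1\right) = -2 + \left(1 + s\right) = -1 + s$)
$J = 10$ ($J = 6 + 4 = 10$)
$c = 100$ ($c = 10^{2} = 100$)
$c + - 2 \left(y{\left(1 \right)} + 3\right) d{\left(13 \right)} = 100 + - 2 \left(\left(-1 + 1\right) + 3\right) 13^{2} = 100 + - 2 \left(0 + 3\right) 169 = 100 + \left(-2\right) 3 \cdot 169 = 100 - 1014 = -914$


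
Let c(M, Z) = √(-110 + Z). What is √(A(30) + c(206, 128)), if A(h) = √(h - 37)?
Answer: √(3*√2 + I*√7) ≈ 2.1497 + 0.61537*I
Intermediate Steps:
A(h) = √(-37 + h)
√(A(30) + c(206, 128)) = √(√(-37 + 30) + √(-110 + 128)) = √(√(-7) + √18) = √(I*√7 + 3*√2) = √(3*√2 + I*√7)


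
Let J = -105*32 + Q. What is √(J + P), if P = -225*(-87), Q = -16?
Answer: √16199 ≈ 127.28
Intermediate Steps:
J = -3376 (J = -105*32 - 16 = -3360 - 16 = -3376)
P = 19575
√(J + P) = √(-3376 + 19575) = √16199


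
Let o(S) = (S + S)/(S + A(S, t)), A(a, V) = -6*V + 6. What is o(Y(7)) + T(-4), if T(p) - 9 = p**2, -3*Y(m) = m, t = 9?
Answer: 3789/151 ≈ 25.093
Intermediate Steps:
Y(m) = -m/3
A(a, V) = 6 - 6*V
T(p) = 9 + p**2
o(S) = 2*S/(-48 + S) (o(S) = (S + S)/(S + (6 - 6*9)) = (2*S)/(S + (6 - 54)) = (2*S)/(S - 48) = (2*S)/(-48 + S) = 2*S/(-48 + S))
o(Y(7)) + T(-4) = 2*(-1/3*7)/(-48 - 1/3*7) + (9 + (-4)**2) = 2*(-7/3)/(-48 - 7/3) + (9 + 16) = 2*(-7/3)/(-151/3) + 25 = 2*(-7/3)*(-3/151) + 25 = 14/151 + 25 = 3789/151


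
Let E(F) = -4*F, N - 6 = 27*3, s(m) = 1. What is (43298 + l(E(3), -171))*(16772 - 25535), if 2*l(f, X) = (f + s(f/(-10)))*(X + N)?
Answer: -383468880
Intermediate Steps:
N = 87 (N = 6 + 27*3 = 6 + 81 = 87)
l(f, X) = (1 + f)*(87 + X)/2 (l(f, X) = ((f + 1)*(X + 87))/2 = ((1 + f)*(87 + X))/2 = (1 + f)*(87 + X)/2)
(43298 + l(E(3), -171))*(16772 - 25535) = (43298 + (87/2 + (1/2)*(-171) + 87*(-4*3)/2 + (1/2)*(-171)*(-4*3)))*(16772 - 25535) = (43298 + (87/2 - 171/2 + (87/2)*(-12) + (1/2)*(-171)*(-12)))*(-8763) = (43298 + (87/2 - 171/2 - 522 + 1026))*(-8763) = (43298 + 462)*(-8763) = 43760*(-8763) = -383468880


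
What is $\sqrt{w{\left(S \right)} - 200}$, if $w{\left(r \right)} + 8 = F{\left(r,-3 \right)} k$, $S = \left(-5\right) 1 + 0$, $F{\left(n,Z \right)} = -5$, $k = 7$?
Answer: $9 i \sqrt{3} \approx 15.588 i$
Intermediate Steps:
$S = -5$ ($S = -5 + 0 = -5$)
$w{\left(r \right)} = -43$ ($w{\left(r \right)} = -8 - 35 = -43$)
$\sqrt{w{\left(S \right)} - 200} = \sqrt{-43 - 200} = \sqrt{-243} = 9 i \sqrt{3}$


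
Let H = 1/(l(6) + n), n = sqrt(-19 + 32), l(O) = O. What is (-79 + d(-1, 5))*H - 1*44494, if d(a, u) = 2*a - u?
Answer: -1023878/23 + 86*sqrt(13)/23 ≈ -44503.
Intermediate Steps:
d(a, u) = -u + 2*a
n = sqrt(13) ≈ 3.6056
H = 1/(6 + sqrt(13)) ≈ 0.10411
(-79 + d(-1, 5))*H - 1*44494 = (-79 + (-1*5 + 2*(-1)))*(6/23 - sqrt(13)/23) - 1*44494 = (-79 + (-5 - 2))*(6/23 - sqrt(13)/23) - 44494 = (-79 - 7)*(6/23 - sqrt(13)/23) - 44494 = -86*(6/23 - sqrt(13)/23) - 44494 = (-516/23 + 86*sqrt(13)/23) - 44494 = -1023878/23 + 86*sqrt(13)/23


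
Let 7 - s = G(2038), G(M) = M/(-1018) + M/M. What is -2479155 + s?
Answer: -1261885822/509 ≈ -2.4791e+6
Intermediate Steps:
G(M) = 1 - M/1018 (G(M) = M*(-1/1018) + 1 = -M/1018 + 1 = 1 - M/1018)
s = 4073/509 (s = 7 - (1 - 1/1018*2038) = 7 - (1 - 1019/509) = 7 - 1*(-510/509) = 7 + 510/509 = 4073/509 ≈ 8.0020)
-2479155 + s = -2479155 + 4073/509 = -1261885822/509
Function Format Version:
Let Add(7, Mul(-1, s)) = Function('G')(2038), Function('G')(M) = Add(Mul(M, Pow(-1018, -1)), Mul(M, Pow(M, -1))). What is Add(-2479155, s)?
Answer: Rational(-1261885822, 509) ≈ -2.4791e+6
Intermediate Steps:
Function('G')(M) = Add(1, Mul(Rational(-1, 1018), M)) (Function('G')(M) = Add(Mul(M, Rational(-1, 1018)), 1) = Add(Mul(Rational(-1, 1018), M), 1) = Add(1, Mul(Rational(-1, 1018), M)))
s = Rational(4073, 509) (s = Add(7, Mul(-1, Add(1, Mul(Rational(-1, 1018), 2038)))) = Add(7, Mul(-1, Add(1, Rational(-1019, 509)))) = Add(7, Mul(-1, Rational(-510, 509))) = Add(7, Rational(510, 509)) = Rational(4073, 509) ≈ 8.0020)
Add(-2479155, s) = Add(-2479155, Rational(4073, 509)) = Rational(-1261885822, 509)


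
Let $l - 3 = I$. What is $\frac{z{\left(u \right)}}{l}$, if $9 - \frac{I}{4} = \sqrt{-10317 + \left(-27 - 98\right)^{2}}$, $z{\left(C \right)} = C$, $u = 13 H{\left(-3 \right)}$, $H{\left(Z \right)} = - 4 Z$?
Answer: $- \frac{6084}{83407} - \frac{1248 \sqrt{1327}}{83407} \approx -0.61801$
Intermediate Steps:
$u = 156$ ($u = 13 \left(\left(-4\right) \left(-3\right)\right) = 13 \cdot 12 = 156$)
$I = 36 - 8 \sqrt{1327}$ ($I = 36 - 4 \sqrt{-10317 + \left(-27 - 98\right)^{2}} = 36 - 4 \sqrt{-10317 + \left(-125\right)^{2}} = 36 - 4 \sqrt{-10317 + 15625} = 36 - 4 \sqrt{5308} = 36 - 4 \cdot 2 \sqrt{1327} = 36 - 8 \sqrt{1327} \approx -255.42$)
$l = 39 - 8 \sqrt{1327}$ ($l = 3 + \left(36 - 8 \sqrt{1327}\right) = 39 - 8 \sqrt{1327} \approx -252.42$)
$\frac{z{\left(u \right)}}{l} = \frac{156}{39 - 8 \sqrt{1327}}$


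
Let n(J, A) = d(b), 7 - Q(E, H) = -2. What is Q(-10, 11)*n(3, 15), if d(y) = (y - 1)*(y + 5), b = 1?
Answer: 0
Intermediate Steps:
Q(E, H) = 9 (Q(E, H) = 7 - 1*(-2) = 7 + 2 = 9)
d(y) = (-1 + y)*(5 + y)
n(J, A) = 0 (n(J, A) = -5 + 1² + 4*1 = -5 + 1 + 4 = 0)
Q(-10, 11)*n(3, 15) = 9*0 = 0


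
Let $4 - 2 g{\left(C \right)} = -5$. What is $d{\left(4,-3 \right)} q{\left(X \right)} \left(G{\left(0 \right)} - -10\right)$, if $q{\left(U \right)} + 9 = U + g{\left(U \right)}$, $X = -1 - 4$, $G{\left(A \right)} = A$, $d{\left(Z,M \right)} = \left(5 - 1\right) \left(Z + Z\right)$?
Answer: $-3040$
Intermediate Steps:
$g{\left(C \right)} = \frac{9}{2}$ ($g{\left(C \right)} = 2 - - \frac{5}{2} = 2 + \frac{5}{2} = \frac{9}{2}$)
$d{\left(Z,M \right)} = 8 Z$ ($d{\left(Z,M \right)} = 4 \cdot 2 Z = 8 Z$)
$X = -5$
$q{\left(U \right)} = - \frac{9}{2} + U$ ($q{\left(U \right)} = -9 + \left(U + \frac{9}{2}\right) = -9 + \left(\frac{9}{2} + U\right) = - \frac{9}{2} + U$)
$d{\left(4,-3 \right)} q{\left(X \right)} \left(G{\left(0 \right)} - -10\right) = 8 \cdot 4 \left(- \frac{9}{2} - 5\right) \left(0 - -10\right) = 32 \left(- \frac{19}{2}\right) \left(0 + 10\right) = \left(-304\right) 10 = -3040$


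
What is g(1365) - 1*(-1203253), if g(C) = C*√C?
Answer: 1203253 + 1365*√1365 ≈ 1.2537e+6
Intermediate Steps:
g(C) = C^(3/2)
g(1365) - 1*(-1203253) = 1365^(3/2) - 1*(-1203253) = 1365*√1365 + 1203253 = 1203253 + 1365*√1365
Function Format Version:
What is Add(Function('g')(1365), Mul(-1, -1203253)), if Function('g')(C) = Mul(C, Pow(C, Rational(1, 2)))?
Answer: Add(1203253, Mul(1365, Pow(1365, Rational(1, 2)))) ≈ 1.2537e+6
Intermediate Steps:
Function('g')(C) = Pow(C, Rational(3, 2))
Add(Function('g')(1365), Mul(-1, -1203253)) = Add(Pow(1365, Rational(3, 2)), Mul(-1, -1203253)) = Add(Mul(1365, Pow(1365, Rational(1, 2))), 1203253) = Add(1203253, Mul(1365, Pow(1365, Rational(1, 2))))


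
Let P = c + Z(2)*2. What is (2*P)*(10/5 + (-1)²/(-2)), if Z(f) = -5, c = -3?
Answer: -39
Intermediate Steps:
P = -13 (P = -3 - 5*2 = -3 - 10 = -13)
(2*P)*(10/5 + (-1)²/(-2)) = (2*(-13))*(10/5 + (-1)²/(-2)) = -26*(10*(⅕) + 1*(-½)) = -26*(2 - ½) = -26*3/2 = -39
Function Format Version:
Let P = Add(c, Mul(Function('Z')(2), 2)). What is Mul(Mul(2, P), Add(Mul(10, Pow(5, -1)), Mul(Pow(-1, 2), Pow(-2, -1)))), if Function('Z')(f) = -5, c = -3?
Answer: -39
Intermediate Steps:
P = -13 (P = Add(-3, Mul(-5, 2)) = Add(-3, -10) = -13)
Mul(Mul(2, P), Add(Mul(10, Pow(5, -1)), Mul(Pow(-1, 2), Pow(-2, -1)))) = Mul(Mul(2, -13), Add(Mul(10, Pow(5, -1)), Mul(Pow(-1, 2), Pow(-2, -1)))) = Mul(-26, Add(Mul(10, Rational(1, 5)), Mul(1, Rational(-1, 2)))) = Mul(-26, Add(2, Rational(-1, 2))) = Mul(-26, Rational(3, 2)) = -39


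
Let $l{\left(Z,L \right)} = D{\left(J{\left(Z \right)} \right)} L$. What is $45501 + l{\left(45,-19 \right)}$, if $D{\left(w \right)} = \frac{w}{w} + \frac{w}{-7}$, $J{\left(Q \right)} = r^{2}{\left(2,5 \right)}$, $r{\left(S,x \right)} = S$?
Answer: $\frac{318450}{7} \approx 45493.0$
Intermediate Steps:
$J{\left(Q \right)} = 4$ ($J{\left(Q \right)} = 2^{2} = 4$)
$D{\left(w \right)} = 1 - \frac{w}{7}$ ($D{\left(w \right)} = 1 + w \left(- \frac{1}{7}\right) = 1 - \frac{w}{7}$)
$l{\left(Z,L \right)} = \frac{3 L}{7}$ ($l{\left(Z,L \right)} = \left(1 - \frac{4}{7}\right) L = \frac{3 L}{7}$)
$45501 + l{\left(45,-19 \right)} = 45501 + \frac{3}{7} \left(-19\right) = 45501 - \frac{57}{7} = \frac{318450}{7}$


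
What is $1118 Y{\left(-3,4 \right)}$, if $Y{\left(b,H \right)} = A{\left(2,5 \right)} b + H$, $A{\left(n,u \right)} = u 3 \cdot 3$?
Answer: $-146458$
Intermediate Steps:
$A{\left(n,u \right)} = 9 u$ ($A{\left(n,u \right)} = 3 u 3 = 9 u$)
$Y{\left(b,H \right)} = H + 45 b$ ($Y{\left(b,H \right)} = 9 \cdot 5 b + H = 45 b + H = H + 45 b$)
$1118 Y{\left(-3,4 \right)} = 1118 \left(4 + 45 \left(-3\right)\right) = 1118 \left(4 - 135\right) = 1118 \left(-131\right) = -146458$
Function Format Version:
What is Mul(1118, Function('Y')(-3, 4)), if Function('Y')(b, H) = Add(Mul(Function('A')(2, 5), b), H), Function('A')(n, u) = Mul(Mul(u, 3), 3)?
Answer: -146458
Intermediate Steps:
Function('A')(n, u) = Mul(9, u) (Function('A')(n, u) = Mul(Mul(3, u), 3) = Mul(9, u))
Function('Y')(b, H) = Add(H, Mul(45, b)) (Function('Y')(b, H) = Add(Mul(Mul(9, 5), b), H) = Add(Mul(45, b), H) = Add(H, Mul(45, b)))
Mul(1118, Function('Y')(-3, 4)) = Mul(1118, Add(4, Mul(45, -3))) = Mul(1118, Add(4, -135)) = Mul(1118, -131) = -146458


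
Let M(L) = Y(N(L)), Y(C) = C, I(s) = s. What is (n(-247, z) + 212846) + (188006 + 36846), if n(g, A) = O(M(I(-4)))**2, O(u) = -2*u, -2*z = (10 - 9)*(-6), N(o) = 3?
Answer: 437734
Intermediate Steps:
z = 3 (z = -(10 - 9)*(-6)/2 = -(-6)/2 = -1/2*(-6) = 3)
M(L) = 3
n(g, A) = 36 (n(g, A) = (-2*3)**2 = (-6)**2 = 36)
(n(-247, z) + 212846) + (188006 + 36846) = (36 + 212846) + (188006 + 36846) = 212882 + 224852 = 437734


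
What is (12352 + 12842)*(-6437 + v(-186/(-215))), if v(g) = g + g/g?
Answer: -34857259476/215 ≈ -1.6213e+8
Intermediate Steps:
v(g) = 1 + g (v(g) = g + 1 = 1 + g)
(12352 + 12842)*(-6437 + v(-186/(-215))) = (12352 + 12842)*(-6437 + (1 - 186/(-215))) = 25194*(-6437 + (1 - 186*(-1/215))) = 25194*(-6437 + (1 + 186/215)) = 25194*(-6437 + 401/215) = 25194*(-1383554/215) = -34857259476/215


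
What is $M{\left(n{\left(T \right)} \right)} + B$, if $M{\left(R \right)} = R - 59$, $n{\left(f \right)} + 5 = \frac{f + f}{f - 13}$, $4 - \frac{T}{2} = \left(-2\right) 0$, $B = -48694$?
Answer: $- \frac{243806}{5} \approx -48761.0$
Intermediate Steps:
$T = 8$ ($T = 8 - 2 \left(\left(-2\right) 0\right) = 8 - 0 = 8 + 0 = 8$)
$n{\left(f \right)} = -5 + \frac{2 f}{-13 + f}$ ($n{\left(f \right)} = -5 + \frac{f + f}{f - 13} = -5 + \frac{2 f}{-13 + f}$)
$M{\left(R \right)} = -59 + R$
$M{\left(n{\left(T \right)} \right)} + B = \left(-59 + \frac{65 - 24}{-13 + 8}\right) - 48694 = \left(-59 + \frac{65 - 24}{-5}\right) - 48694 = \left(-59 - \frac{41}{5}\right) - 48694 = - \frac{336}{5} - 48694 = - \frac{243806}{5}$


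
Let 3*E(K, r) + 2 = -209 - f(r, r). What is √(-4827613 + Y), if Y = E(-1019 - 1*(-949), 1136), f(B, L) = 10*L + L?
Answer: I*√43486638/3 ≈ 2198.1*I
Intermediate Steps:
f(B, L) = 11*L
E(K, r) = -211/3 - 11*r/3 (E(K, r) = -⅔ + (-209 - 11*r)/3 = -⅔ + (-209/3 - 11*r/3) = -211/3 - 11*r/3)
Y = -12707/3 (Y = -211/3 - 11/3*1136 = -211/3 - 12496/3 = -12707/3 ≈ -4235.7)
√(-4827613 + Y) = √(-4827613 - 12707/3) = √(-14495546/3) = I*√43486638/3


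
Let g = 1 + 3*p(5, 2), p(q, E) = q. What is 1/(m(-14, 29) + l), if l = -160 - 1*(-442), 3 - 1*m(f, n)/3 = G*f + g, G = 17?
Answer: 1/957 ≈ 0.0010449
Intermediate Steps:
g = 16 (g = 1 + 3*5 = 1 + 15 = 16)
m(f, n) = -39 - 51*f (m(f, n) = 9 - 3*(17*f + 16) = 9 - 3*(16 + 17*f) = 9 + (-48 - 51*f) = -39 - 51*f)
l = 282 (l = -160 + 442 = 282)
1/(m(-14, 29) + l) = 1/((-39 - 51*(-14)) + 282) = 1/((-39 + 714) + 282) = 1/(675 + 282) = 1/957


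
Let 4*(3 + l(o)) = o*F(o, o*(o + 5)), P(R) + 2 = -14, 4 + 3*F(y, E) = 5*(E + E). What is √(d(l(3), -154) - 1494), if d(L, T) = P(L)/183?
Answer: I*√50035494/183 ≈ 38.653*I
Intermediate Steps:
F(y, E) = -4/3 + 10*E/3 (F(y, E) = -4/3 + (5*(E + E))/3 = -4/3 + (5*(2*E))/3 = -4/3 + (10*E)/3 = -4/3 + 10*E/3)
P(R) = -16 (P(R) = -2 - 14 = -16)
l(o) = -3 + o*(-4/3 + 10*o*(5 + o)/3)/4 (l(o) = -3 + (o*(-4/3 + 10*(o*(o + 5))/3))/4 = -3 + (o*(-4/3 + 10*(o*(5 + o))/3))/4 = -3 + (o*(-4/3 + 10*o*(5 + o)/3))/4 = -3 + o*(-4/3 + 10*o*(5 + o)/3)/4)
d(L, T) = -16/183
√(d(l(3), -154) - 1494) = √(-16/183 - 1494) = √(-273418/183) = I*√50035494/183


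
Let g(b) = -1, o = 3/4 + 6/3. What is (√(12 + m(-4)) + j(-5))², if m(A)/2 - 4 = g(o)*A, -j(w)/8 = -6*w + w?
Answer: 40028 - 800*√7 ≈ 37911.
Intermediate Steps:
j(w) = 40*w (j(w) = -8*(-6*w + w) = -(-40)*w = 40*w)
o = 11/4 (o = 3*(¼) + 6*(⅓) = ¾ + 2 = 11/4 ≈ 2.7500)
m(A) = 8 - 2*A (m(A) = 8 + 2*(-A) = 8 - 2*A)
(√(12 + m(-4)) + j(-5))² = (√(12 + (8 - 2*(-4))) + 40*(-5))² = (√(12 + (8 + 8)) - 200)² = (√(12 + 16) - 200)² = (√28 - 200)² = (2*√7 - 200)² = (-200 + 2*√7)²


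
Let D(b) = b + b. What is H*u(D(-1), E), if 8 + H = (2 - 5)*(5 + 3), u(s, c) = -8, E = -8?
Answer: 256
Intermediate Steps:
D(b) = 2*b
H = -32 (H = -8 + (2 - 5)*(5 + 3) = -8 - 3*8 = -8 - 24 = -32)
H*u(D(-1), E) = -32*(-8) = 256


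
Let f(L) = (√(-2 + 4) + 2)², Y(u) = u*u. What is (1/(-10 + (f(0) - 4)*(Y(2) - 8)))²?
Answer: 209/8836 - 36*√2/2209 ≈ 0.00060584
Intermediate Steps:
Y(u) = u²
f(L) = (2 + √2)² (f(L) = (√2 + 2)² = (2 + √2)²)
(1/(-10 + (f(0) - 4)*(Y(2) - 8)))² = (1/(-10 + ((2 + √2)² - 4)*(2² - 8)))² = (1/(-10 + (-4 + (2 + √2)²)*(4 - 8)))² = (1/(-10 + (-4 + (2 + √2)²)*(-4)))² = (1/(-10 + (16 - 4*(2 + √2)²)))² = (1/(6 - 4*(2 + √2)²))² = (6 - 4*(2 + √2)²)⁻²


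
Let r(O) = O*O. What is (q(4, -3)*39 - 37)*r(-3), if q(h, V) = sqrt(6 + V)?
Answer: -333 + 351*sqrt(3) ≈ 274.95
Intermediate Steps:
r(O) = O**2
(q(4, -3)*39 - 37)*r(-3) = (sqrt(6 - 3)*39 - 37)*(-3)**2 = (sqrt(3)*39 - 37)*9 = (39*sqrt(3) - 37)*9 = (-37 + 39*sqrt(3))*9 = -333 + 351*sqrt(3)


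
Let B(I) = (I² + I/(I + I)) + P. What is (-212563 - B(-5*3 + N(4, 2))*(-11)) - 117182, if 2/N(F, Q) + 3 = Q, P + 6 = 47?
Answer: -652219/2 ≈ -3.2611e+5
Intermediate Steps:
P = 41 (P = -6 + 47 = 41)
N(F, Q) = 2/(-3 + Q)
B(I) = 83/2 + I² (B(I) = (I² + I/(I + I)) + 41 = (I² + I/((2*I))) + 41 = (I² + (1/(2*I))*I) + 41 = (I² + ½) + 41 = (½ + I²) + 41 = 83/2 + I²)
(-212563 - B(-5*3 + N(4, 2))*(-11)) - 117182 = (-212563 - (83/2 + (-5*3 + 2/(-3 + 2))²)*(-11)) - 117182 = (-212563 - (83/2 + (-15 + 2/(-1))²)*(-11)) - 117182 = (-212563 - (83/2 + (-15 + 2*(-1))²)*(-11)) - 117182 = (-212563 - (83/2 + (-15 - 2)²)*(-11)) - 117182 = (-212563 - (83/2 + (-17)²)*(-11)) - 117182 = (-212563 - (83/2 + 289)*(-11)) - 117182 = (-212563 - 661*(-11)/2) - 117182 = (-212563 - 1*(-7271/2)) - 117182 = (-212563 + 7271/2) - 117182 = -417855/2 - 117182 = -652219/2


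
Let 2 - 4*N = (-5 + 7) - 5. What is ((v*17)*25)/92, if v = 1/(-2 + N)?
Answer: -425/69 ≈ -6.1594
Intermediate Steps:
N = 5/4 (N = ½ - ((-5 + 7) - 5)/4 = ½ - (2 - 5)/4 = ½ - ¼*(-3) = ½ + ¾ = 5/4 ≈ 1.2500)
v = -4/3 (v = 1/(-2 + 5/4) = 1/(-¾) = -4/3 ≈ -1.3333)
((v*17)*25)/92 = (-4/3*17*25)/92 = -68/3*25*(1/92) = -1700/3*1/92 = -425/69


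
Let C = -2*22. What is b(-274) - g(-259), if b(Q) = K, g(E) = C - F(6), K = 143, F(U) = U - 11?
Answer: 182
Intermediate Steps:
C = -44
F(U) = -11 + U
g(E) = -39 (g(E) = -44 - (-11 + 6) = -44 - 1*(-5) = -44 + 5 = -39)
b(Q) = 143
b(-274) - g(-259) = 143 - 1*(-39) = 143 + 39 = 182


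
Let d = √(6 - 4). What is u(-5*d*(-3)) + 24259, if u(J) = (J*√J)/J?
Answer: 24259 + 2^(¼)*√15 ≈ 24264.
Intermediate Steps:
d = √2 ≈ 1.4142
u(J) = √J (u(J) = J^(3/2)/J = √J)
u(-5*d*(-3)) + 24259 = √(-5*√2*(-3)) + 24259 = √(15*√2) + 24259 = 2^(¼)*√15 + 24259 = 24259 + 2^(¼)*√15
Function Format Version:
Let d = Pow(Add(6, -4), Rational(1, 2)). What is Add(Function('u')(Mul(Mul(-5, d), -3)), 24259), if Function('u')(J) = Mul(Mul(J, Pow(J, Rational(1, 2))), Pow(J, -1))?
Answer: Add(24259, Mul(Pow(2, Rational(1, 4)), Pow(15, Rational(1, 2)))) ≈ 24264.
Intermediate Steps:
d = Pow(2, Rational(1, 2)) ≈ 1.4142
Function('u')(J) = Pow(J, Rational(1, 2)) (Function('u')(J) = Mul(Pow(J, Rational(3, 2)), Pow(J, -1)) = Pow(J, Rational(1, 2)))
Add(Function('u')(Mul(Mul(-5, d), -3)), 24259) = Add(Pow(Mul(Mul(-5, Pow(2, Rational(1, 2))), -3), Rational(1, 2)), 24259) = Add(Pow(Mul(15, Pow(2, Rational(1, 2))), Rational(1, 2)), 24259) = Add(Mul(Pow(2, Rational(1, 4)), Pow(15, Rational(1, 2))), 24259) = Add(24259, Mul(Pow(2, Rational(1, 4)), Pow(15, Rational(1, 2))))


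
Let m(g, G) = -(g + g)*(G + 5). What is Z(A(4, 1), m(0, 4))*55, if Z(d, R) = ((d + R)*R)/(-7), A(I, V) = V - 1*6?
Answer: 0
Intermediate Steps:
A(I, V) = -6 + V (A(I, V) = V - 6 = -6 + V)
m(g, G) = -2*g*(5 + G)
Z(d, R) = -R*(R + d)/7 (Z(d, R) = ((R + d)*R)*(-⅐) = (R*(R + d))*(-⅐) = -R*(R + d)/7)
Z(A(4, 1), m(0, 4))*55 = -(-2*0*(5 + 4))*(-2*0*(5 + 4) + (-6 + 1))/7*55 = -(-2*0*9)*(-2*0*9 - 5)/7*55 = -⅐*0*(0 - 5)*55 = -⅐*0*(-5)*55 = 0*55 = 0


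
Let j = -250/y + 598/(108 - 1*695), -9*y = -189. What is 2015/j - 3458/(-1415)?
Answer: -34596163511/225420820 ≈ -153.47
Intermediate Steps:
y = 21 (y = -⅑*(-189) = 21)
j = -159308/12327 (j = -250/21 + 598/(108 - 1*695) = -250*1/21 + 598/(108 - 695) = -250/21 + 598/(-587) = -250/21 + 598*(-1/587) = -250/21 - 598/587 = -159308/12327 ≈ -12.924)
2015/j - 3458/(-1415) = 2015/(-159308/12327) - 3458/(-1415) = 2015*(-12327/159308) - 3458*(-1/1415) = -24838905/159308 + 3458/1415 = -34596163511/225420820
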